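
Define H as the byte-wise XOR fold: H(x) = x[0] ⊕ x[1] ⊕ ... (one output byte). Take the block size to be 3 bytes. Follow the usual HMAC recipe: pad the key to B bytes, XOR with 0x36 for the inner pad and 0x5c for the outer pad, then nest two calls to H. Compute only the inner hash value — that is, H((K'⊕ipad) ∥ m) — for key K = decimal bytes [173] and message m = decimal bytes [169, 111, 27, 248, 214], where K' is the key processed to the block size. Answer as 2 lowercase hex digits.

Key decimal bytes [173] = ad is 1 byte ≤ B = 3; zero-pad to 3 bytes: K' = ad 00 00.
K' ⊕ ipad = 9b 36 36.
Inner input = 9b 36 36 ∥ a9 6f 1b f8 d6.
Inner hash: XOR 9b⊕36⊕36⊕a9⊕6f⊕1b⊕f8⊕d6 = 68.

68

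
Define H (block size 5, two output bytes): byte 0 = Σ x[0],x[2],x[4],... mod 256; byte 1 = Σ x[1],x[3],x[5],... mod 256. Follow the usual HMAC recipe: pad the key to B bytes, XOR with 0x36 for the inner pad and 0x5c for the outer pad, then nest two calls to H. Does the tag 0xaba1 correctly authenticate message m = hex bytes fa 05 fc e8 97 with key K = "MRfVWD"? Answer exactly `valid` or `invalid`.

Key "MRfVWD" = 4d 52 66 56 57 44 is 6 bytes > B = 5, so hash it first: H(key) = 0a ec, then zero-pad to 5 bytes: K' = 0a ec 00 00 00.
K' ⊕ ipad = 3c da 36 36 36; K' ⊕ opad = 56 b0 5c 5c 5c.
Inner hash: even-index sum = 405 mod 256 = 149; odd-index sum = 925 mod 256 = 157 → 95 9d.
Outer hash (recomputed tag): even-index sum = 427 mod 256 = 171; odd-index sum = 417 mod 256 = 161 → ab a1.
Recomputed tag = aba1; claimed = aba1 → match.

valid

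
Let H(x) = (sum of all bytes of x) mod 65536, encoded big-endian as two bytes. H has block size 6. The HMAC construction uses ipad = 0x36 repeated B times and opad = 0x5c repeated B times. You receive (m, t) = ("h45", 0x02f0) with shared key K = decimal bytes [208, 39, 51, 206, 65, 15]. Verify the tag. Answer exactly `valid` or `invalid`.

valid

Key decimal bytes [208, 39, 51, 206, 65, 15] = d0 27 33 ce 41 0f is exactly B = 6 bytes: K' = d0 27 33 ce 41 0f.
K' ⊕ ipad = e6 11 05 f8 77 39; K' ⊕ opad = 8c 7b 6f 92 1d 53.
Inner hash: sum = 230+17+5+248+119+57+104+52+53 = 885 → 03 75.
Outer hash (recomputed tag): sum = 140+123+111+146+29+83+3+117 = 752 → 02 f0.
Recomputed tag = 02f0; claimed = 02f0 → match.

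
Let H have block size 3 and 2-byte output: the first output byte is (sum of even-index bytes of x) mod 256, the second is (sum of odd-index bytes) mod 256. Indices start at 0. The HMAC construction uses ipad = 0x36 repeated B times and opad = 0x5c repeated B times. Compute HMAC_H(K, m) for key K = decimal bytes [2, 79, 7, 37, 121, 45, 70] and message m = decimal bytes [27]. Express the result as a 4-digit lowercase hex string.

a231

Key decimal bytes [2, 79, 7, 37, 121, 45, 70] = 02 4f 07 25 79 2d 46 is 7 bytes > B = 3, so hash it first: H(key) = c8 a1, then zero-pad to 3 bytes: K' = c8 a1 00.
K' ⊕ ipad = fe 97 36.  K' ⊕ opad = 94 fd 5c.
Inner input = (K'⊕ipad) ∥ m = fe 97 36 ∥ 1b.
Inner hash: even-index sum = 308 mod 256 = 52; odd-index sum = 178 mod 256 = 178 → 34 b2.
Outer input = (K'⊕opad) ∥ inner = 94 fd 5c ∥ 34 b2.
Outer hash (tag): even-index sum = 418 mod 256 = 162; odd-index sum = 305 mod 256 = 49 → a2 31.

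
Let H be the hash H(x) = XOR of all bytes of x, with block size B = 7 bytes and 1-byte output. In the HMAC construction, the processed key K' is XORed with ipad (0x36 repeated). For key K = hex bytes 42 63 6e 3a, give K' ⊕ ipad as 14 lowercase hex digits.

Key hex bytes 42 63 6e 3a is 4 bytes ≤ B = 7; zero-pad to 7 bytes: K' = 42 63 6e 3a 00 00 00.
XOR each byte with 0x36: 42⊕36=74, 63⊕36=55, 6e⊕36=58, 3a⊕36=0c, 00⊕36=36, 00⊕36=36, 00⊕36=36.

7455580c363636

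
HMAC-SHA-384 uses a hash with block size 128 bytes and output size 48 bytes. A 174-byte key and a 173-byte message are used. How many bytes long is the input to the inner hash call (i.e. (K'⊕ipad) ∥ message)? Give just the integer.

301

Key is 174 > 128 bytes, so it is hashed to 48 bytes then zero-padded to 128: |K'| = 128.
Inner input = (K'⊕ipad) ∥ m → 128 + 173 = 301 bytes.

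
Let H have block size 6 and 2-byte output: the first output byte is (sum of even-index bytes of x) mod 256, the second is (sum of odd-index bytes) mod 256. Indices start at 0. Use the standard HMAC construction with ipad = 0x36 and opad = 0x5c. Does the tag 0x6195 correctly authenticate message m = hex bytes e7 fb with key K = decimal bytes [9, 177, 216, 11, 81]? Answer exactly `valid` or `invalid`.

valid

Key decimal bytes [9, 177, 216, 11, 81] = 09 b1 d8 0b 51 is 5 bytes ≤ B = 6; zero-pad to 6 bytes: K' = 09 b1 d8 0b 51 00.
K' ⊕ ipad = 3f 87 ee 3d 67 36; K' ⊕ opad = 55 ed 84 57 0d 5c.
Inner hash: even-index sum = 635 mod 256 = 123; odd-index sum = 501 mod 256 = 245 → 7b f5.
Outer hash (recomputed tag): even-index sum = 353 mod 256 = 97; odd-index sum = 661 mod 256 = 149 → 61 95.
Recomputed tag = 6195; claimed = 6195 → match.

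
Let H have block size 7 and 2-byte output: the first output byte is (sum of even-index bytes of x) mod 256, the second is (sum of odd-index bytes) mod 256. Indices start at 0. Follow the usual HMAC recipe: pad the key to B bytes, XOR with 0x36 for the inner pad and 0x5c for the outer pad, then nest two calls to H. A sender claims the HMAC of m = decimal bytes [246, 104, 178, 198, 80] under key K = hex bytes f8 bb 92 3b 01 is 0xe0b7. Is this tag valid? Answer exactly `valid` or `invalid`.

Key hex bytes f8 bb 92 3b 01 is 5 bytes ≤ B = 7; zero-pad to 7 bytes: K' = f8 bb 92 3b 01 00 00.
K' ⊕ ipad = ce 8d a4 0d 37 36 36; K' ⊕ opad = a4 e7 ce 67 5d 5c 5c.
Inner hash: even-index sum = 781 mod 256 = 13; odd-index sum = 712 mod 256 = 200 → 0d c8.
Outer hash (recomputed tag): even-index sum = 755 mod 256 = 243; odd-index sum = 439 mod 256 = 183 → f3 b7.
Recomputed tag = f3b7; claimed = e0b7 → mismatch.

invalid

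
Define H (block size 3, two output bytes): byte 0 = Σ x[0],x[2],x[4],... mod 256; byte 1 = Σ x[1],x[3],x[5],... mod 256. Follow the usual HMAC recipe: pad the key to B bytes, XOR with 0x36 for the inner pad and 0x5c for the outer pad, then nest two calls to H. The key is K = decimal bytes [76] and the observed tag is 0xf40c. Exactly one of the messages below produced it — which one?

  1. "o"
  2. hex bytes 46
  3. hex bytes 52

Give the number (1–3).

3

Key decimal bytes [76] = 4c is 1 byte ≤ B = 3; zero-pad to 3 bytes: K' = 4c 00 00.
K' ⊕ ipad = 7a 36 36; K' ⊕ opad = 10 5c 5c.
m1: inner = H(7a 36 36 6f) = b0 a5; tag = H(10 5c 5c b0 a5) = 110c
m2: inner = H(7a 36 36 46) = b0 7c; tag = H(10 5c 5c b0 7c) = e80c
m3: inner = H(7a 36 36 52) = b0 88; tag = H(10 5c 5c b0 88) = f40c ← matches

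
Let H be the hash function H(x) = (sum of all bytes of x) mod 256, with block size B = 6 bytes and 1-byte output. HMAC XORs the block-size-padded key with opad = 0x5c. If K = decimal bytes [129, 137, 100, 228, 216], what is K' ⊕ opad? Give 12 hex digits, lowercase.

ddd538b8845c

Key decimal bytes [129, 137, 100, 228, 216] = 81 89 64 e4 d8 is 5 bytes ≤ B = 6; zero-pad to 6 bytes: K' = 81 89 64 e4 d8 00.
XOR each byte with 0x5c: 81⊕5c=dd, 89⊕5c=d5, 64⊕5c=38, e4⊕5c=b8, d8⊕5c=84, 00⊕5c=5c.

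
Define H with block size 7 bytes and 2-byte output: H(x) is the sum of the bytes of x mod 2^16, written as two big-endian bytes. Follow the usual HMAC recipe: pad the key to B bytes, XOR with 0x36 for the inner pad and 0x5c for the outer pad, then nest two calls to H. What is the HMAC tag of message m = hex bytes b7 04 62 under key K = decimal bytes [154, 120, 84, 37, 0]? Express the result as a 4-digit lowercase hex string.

02b0

Key decimal bytes [154, 120, 84, 37, 0] = 9a 78 54 25 00 is 5 bytes ≤ B = 7; zero-pad to 7 bytes: K' = 9a 78 54 25 00 00 00.
K' ⊕ ipad = ac 4e 62 13 36 36 36.  K' ⊕ opad = c6 24 08 79 5c 5c 5c.
Inner input = (K'⊕ipad) ∥ m = ac 4e 62 13 36 36 36 ∥ b7 04 62.
Inner hash: sum = 172+78+98+19+54+54+54+183+4+98 = 814 → 03 2e.
Outer input = (K'⊕opad) ∥ inner = c6 24 08 79 5c 5c 5c ∥ 03 2e.
Outer hash (tag): sum = 198+36+8+121+92+92+92+3+46 = 688 → 02 b0.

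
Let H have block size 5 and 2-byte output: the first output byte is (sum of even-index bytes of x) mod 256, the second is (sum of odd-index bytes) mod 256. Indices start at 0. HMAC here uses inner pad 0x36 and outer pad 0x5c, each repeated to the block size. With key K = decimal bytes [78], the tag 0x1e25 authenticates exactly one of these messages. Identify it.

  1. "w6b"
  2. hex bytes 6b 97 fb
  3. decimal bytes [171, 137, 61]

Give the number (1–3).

Key decimal bytes [78] = 4e is 1 byte ≤ B = 5; zero-pad to 5 bytes: K' = 4e 00 00 00 00.
K' ⊕ ipad = 78 36 36 36 36; K' ⊕ opad = 12 5c 5c 5c 5c.
m1: inner = H(78 36 36 36 36 77 36 62) = 1a 45; tag = H(12 5c 5c 5c 5c 1a 45) = 0fd2
m2: inner = H(78 36 36 36 36 6b 97 fb) = 7b d2; tag = H(12 5c 5c 5c 5c 7b d2) = 9c33
m3: inner = H(78 36 36 36 36 ab 89 3d) = 6d 54; tag = H(12 5c 5c 5c 5c 6d 54) = 1e25 ← matches

3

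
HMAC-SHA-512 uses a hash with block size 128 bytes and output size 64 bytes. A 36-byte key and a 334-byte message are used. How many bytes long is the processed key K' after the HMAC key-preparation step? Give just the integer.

128

Key is 36 ≤ 128 bytes, zero-padded: |K'| = 128.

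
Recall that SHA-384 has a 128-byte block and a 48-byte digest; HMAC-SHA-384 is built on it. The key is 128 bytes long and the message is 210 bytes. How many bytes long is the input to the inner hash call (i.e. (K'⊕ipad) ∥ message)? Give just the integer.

Key is 128 ≤ 128 bytes, zero-padded: |K'| = 128.
Inner input = (K'⊕ipad) ∥ m → 128 + 210 = 338 bytes.

338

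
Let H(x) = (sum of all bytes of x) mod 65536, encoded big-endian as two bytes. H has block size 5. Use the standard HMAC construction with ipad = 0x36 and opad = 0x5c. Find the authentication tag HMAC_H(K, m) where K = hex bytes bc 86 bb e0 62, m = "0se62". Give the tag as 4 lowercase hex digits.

Key hex bytes bc 86 bb e0 62 is exactly B = 5 bytes: K' = bc 86 bb e0 62.
K' ⊕ ipad = 8a b0 8d d6 54.  K' ⊕ opad = e0 da e7 bc 3e.
Inner input = (K'⊕ipad) ∥ m = 8a b0 8d d6 54 ∥ 30 73 65 36 32.
Inner hash: sum = 138+176+141+214+84+48+115+101+54+50 = 1121 → 04 61.
Outer input = (K'⊕opad) ∥ inner = e0 da e7 bc 3e ∥ 04 61.
Outer hash (tag): sum = 224+218+231+188+62+4+97 = 1024 → 04 00.

0400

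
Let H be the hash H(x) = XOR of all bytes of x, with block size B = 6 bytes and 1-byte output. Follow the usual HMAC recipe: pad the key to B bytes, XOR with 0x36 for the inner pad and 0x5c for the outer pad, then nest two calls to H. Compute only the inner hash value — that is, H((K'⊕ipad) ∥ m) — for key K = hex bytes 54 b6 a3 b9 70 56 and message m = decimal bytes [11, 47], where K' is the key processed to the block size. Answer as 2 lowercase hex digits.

fa

Key hex bytes 54 b6 a3 b9 70 56 is exactly B = 6 bytes: K' = 54 b6 a3 b9 70 56.
K' ⊕ ipad = 62 80 95 8f 46 60.
Inner input = 62 80 95 8f 46 60 ∥ 0b 2f.
Inner hash: XOR 62⊕80⊕95⊕8f⊕46⊕60⊕0b⊕2f = fa.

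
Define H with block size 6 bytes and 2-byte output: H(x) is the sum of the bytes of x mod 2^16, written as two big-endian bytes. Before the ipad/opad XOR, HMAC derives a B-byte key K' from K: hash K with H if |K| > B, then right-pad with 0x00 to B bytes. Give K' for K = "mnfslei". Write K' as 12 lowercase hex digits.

|K| = 7 > B = 6, so first hash the key.
H(K): sum = 109+110+102+115+108+101+105 = 750 → 02 ee.
Zero-pad H(K) = 02 ee to 6 bytes: K' = 02 ee 00 00 00 00.

02ee00000000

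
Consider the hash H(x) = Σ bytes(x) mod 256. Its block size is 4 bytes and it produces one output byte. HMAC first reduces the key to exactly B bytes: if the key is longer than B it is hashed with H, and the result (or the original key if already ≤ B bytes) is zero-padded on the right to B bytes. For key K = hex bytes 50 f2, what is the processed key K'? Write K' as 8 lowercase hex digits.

50f20000

Key hex bytes 50 f2 is 2 bytes ≤ B = 4; zero-pad to 4 bytes: K' = 50 f2 00 00.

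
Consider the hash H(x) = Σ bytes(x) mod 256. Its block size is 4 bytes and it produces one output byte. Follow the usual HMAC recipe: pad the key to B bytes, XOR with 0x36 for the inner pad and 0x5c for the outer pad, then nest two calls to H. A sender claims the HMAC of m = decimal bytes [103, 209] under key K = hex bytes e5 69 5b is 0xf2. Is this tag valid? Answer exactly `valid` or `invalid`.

invalid

Key hex bytes e5 69 5b is 3 bytes ≤ B = 4; zero-pad to 4 bytes: K' = e5 69 5b 00.
K' ⊕ ipad = d3 5f 6d 36; K' ⊕ opad = b9 35 07 5c.
Inner hash: sum = 211+95+109+54+103+209 = 781; mod 256 = 13 → 0d.
Outer hash (recomputed tag): sum = 185+53+7+92+13 = 350; mod 256 = 94 → 5e.
Recomputed tag = 5e; claimed = f2 → mismatch.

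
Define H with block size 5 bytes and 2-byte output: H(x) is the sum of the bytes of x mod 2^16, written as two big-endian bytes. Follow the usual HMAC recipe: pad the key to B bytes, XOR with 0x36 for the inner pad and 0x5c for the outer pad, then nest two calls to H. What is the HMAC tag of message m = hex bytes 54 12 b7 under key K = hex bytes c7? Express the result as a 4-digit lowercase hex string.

02f3

Key hex bytes c7 is 1 byte ≤ B = 5; zero-pad to 5 bytes: K' = c7 00 00 00 00.
K' ⊕ ipad = f1 36 36 36 36.  K' ⊕ opad = 9b 5c 5c 5c 5c.
Inner input = (K'⊕ipad) ∥ m = f1 36 36 36 36 ∥ 54 12 b7.
Inner hash: sum = 241+54+54+54+54+84+18+183 = 742 → 02 e6.
Outer input = (K'⊕opad) ∥ inner = 9b 5c 5c 5c 5c ∥ 02 e6.
Outer hash (tag): sum = 155+92+92+92+92+2+230 = 755 → 02 f3.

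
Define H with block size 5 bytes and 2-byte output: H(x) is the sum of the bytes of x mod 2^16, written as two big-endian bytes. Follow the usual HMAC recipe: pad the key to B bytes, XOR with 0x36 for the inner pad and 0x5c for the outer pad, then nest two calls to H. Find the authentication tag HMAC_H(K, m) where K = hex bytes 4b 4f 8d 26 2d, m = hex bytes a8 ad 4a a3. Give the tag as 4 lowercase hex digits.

Key hex bytes 4b 4f 8d 26 2d is exactly B = 5 bytes: K' = 4b 4f 8d 26 2d.
K' ⊕ ipad = 7d 79 bb 10 1b.  K' ⊕ opad = 17 13 d1 7a 71.
Inner input = (K'⊕ipad) ∥ m = 7d 79 bb 10 1b ∥ a8 ad 4a a3.
Inner hash: sum = 125+121+187+16+27+168+173+74+163 = 1054 → 04 1e.
Outer input = (K'⊕opad) ∥ inner = 17 13 d1 7a 71 ∥ 04 1e.
Outer hash (tag): sum = 23+19+209+122+113+4+30 = 520 → 02 08.

0208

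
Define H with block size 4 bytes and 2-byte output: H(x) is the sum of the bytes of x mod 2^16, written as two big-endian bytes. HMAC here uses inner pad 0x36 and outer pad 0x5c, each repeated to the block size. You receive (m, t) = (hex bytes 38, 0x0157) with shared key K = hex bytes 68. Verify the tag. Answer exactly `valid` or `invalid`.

invalid

Key hex bytes 68 is 1 byte ≤ B = 4; zero-pad to 4 bytes: K' = 68 00 00 00.
K' ⊕ ipad = 5e 36 36 36; K' ⊕ opad = 34 5c 5c 5c.
Inner hash: sum = 94+54+54+54+56 = 312 → 01 38.
Outer hash (recomputed tag): sum = 52+92+92+92+1+56 = 385 → 01 81.
Recomputed tag = 0181; claimed = 0157 → mismatch.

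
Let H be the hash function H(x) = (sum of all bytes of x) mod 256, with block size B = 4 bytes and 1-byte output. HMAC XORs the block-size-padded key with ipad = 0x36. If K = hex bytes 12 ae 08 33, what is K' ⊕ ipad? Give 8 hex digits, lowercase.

Key hex bytes 12 ae 08 33 is exactly B = 4 bytes: K' = 12 ae 08 33.
XOR each byte with 0x36: 12⊕36=24, ae⊕36=98, 08⊕36=3e, 33⊕36=05.

24983e05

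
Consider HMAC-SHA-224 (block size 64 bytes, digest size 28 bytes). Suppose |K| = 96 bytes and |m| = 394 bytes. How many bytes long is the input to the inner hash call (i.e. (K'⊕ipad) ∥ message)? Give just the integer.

Key is 96 > 64 bytes, so it is hashed to 28 bytes then zero-padded to 64: |K'| = 64.
Inner input = (K'⊕ipad) ∥ m → 64 + 394 = 458 bytes.

458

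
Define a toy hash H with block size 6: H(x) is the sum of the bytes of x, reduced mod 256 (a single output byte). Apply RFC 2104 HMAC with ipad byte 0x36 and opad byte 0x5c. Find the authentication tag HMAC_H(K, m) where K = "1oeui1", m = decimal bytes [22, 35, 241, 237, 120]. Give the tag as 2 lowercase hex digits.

8f

Key "1oeui1" = 31 6f 65 75 69 31 is exactly B = 6 bytes: K' = 31 6f 65 75 69 31.
K' ⊕ ipad = 07 59 53 43 5f 07.  K' ⊕ opad = 6d 33 39 29 35 6d.
Inner input = (K'⊕ipad) ∥ m = 07 59 53 43 5f 07 ∥ 16 23 f1 ed 78.
Inner hash: sum = 7+89+83+67+95+7+22+35+241+237+120 = 1003; mod 256 = 235 → eb.
Outer input = (K'⊕opad) ∥ inner = 6d 33 39 29 35 6d ∥ eb.
Outer hash (tag): sum = 109+51+57+41+53+109+235 = 655; mod 256 = 143 → 8f.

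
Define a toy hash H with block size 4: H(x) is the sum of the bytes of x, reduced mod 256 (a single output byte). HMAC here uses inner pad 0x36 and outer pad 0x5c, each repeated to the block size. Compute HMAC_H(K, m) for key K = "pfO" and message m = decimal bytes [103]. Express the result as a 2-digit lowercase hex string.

Key "pfO" = 70 66 4f is 3 bytes ≤ B = 4; zero-pad to 4 bytes: K' = 70 66 4f 00.
K' ⊕ ipad = 46 50 79 36.  K' ⊕ opad = 2c 3a 13 5c.
Inner input = (K'⊕ipad) ∥ m = 46 50 79 36 ∥ 67.
Inner hash: sum = 70+80+121+54+103 = 428; mod 256 = 172 → ac.
Outer input = (K'⊕opad) ∥ inner = 2c 3a 13 5c ∥ ac.
Outer hash (tag): sum = 44+58+19+92+172 = 385; mod 256 = 129 → 81.

81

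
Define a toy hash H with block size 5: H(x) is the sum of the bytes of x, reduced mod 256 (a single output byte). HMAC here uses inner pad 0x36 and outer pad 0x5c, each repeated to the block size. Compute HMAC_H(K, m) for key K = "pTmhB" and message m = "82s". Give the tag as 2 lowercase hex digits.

69

Key "pTmhB" = 70 54 6d 68 42 is exactly B = 5 bytes: K' = 70 54 6d 68 42.
K' ⊕ ipad = 46 62 5b 5e 74.  K' ⊕ opad = 2c 08 31 34 1e.
Inner input = (K'⊕ipad) ∥ m = 46 62 5b 5e 74 ∥ 38 32 73.
Inner hash: sum = 70+98+91+94+116+56+50+115 = 690; mod 256 = 178 → b2.
Outer input = (K'⊕opad) ∥ inner = 2c 08 31 34 1e ∥ b2.
Outer hash (tag): sum = 44+8+49+52+30+178 = 361; mod 256 = 105 → 69.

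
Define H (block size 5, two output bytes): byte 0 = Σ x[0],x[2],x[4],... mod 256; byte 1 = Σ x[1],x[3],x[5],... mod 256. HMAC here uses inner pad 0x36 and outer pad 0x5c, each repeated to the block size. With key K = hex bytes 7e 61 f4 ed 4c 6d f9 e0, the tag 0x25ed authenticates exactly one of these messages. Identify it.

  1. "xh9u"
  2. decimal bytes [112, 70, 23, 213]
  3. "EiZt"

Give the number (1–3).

3

Key hex bytes 7e 61 f4 ed 4c 6d f9 e0 is 8 bytes > B = 5, so hash it first: H(key) = b7 9b, then zero-pad to 5 bytes: K' = b7 9b 00 00 00.
K' ⊕ ipad = 81 ad 36 36 36; K' ⊕ opad = eb c7 5c 5c 5c.
m1: inner = H(81 ad 36 36 36 78 68 39 75) = ca 94; tag = H(eb c7 5c 5c 5c ca 94) = 37ed
m2: inner = H(81 ad 36 36 36 70 46 17 d5) = 08 6a; tag = H(eb c7 5c 5c 5c 08 6a) = 0d2b
m3: inner = H(81 ad 36 36 36 45 69 5a 74) = ca 82; tag = H(eb c7 5c 5c 5c ca 82) = 25ed ← matches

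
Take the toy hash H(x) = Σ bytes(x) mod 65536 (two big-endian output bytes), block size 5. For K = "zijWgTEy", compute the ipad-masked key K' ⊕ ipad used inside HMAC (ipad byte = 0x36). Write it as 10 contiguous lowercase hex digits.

Key "zijWgTEy" = 7a 69 6a 57 67 54 45 79 is 8 bytes > B = 5, so hash it first: H(key) = 03 1d, then zero-pad to 5 bytes: K' = 03 1d 00 00 00.
XOR each byte with 0x36: 03⊕36=35, 1d⊕36=2b, 00⊕36=36, 00⊕36=36, 00⊕36=36.

352b363636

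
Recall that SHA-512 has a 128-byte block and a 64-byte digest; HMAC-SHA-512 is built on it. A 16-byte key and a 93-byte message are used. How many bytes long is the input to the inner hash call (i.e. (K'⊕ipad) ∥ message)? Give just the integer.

221

Key is 16 ≤ 128 bytes, zero-padded: |K'| = 128.
Inner input = (K'⊕ipad) ∥ m → 128 + 93 = 221 bytes.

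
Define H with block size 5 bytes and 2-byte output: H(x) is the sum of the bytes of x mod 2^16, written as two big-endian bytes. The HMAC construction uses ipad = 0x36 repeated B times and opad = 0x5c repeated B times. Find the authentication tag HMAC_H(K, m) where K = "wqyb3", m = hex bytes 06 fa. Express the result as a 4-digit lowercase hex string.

015c

Key "wqyb3" = 77 71 79 62 33 is exactly B = 5 bytes: K' = 77 71 79 62 33.
K' ⊕ ipad = 41 47 4f 54 05.  K' ⊕ opad = 2b 2d 25 3e 6f.
Inner input = (K'⊕ipad) ∥ m = 41 47 4f 54 05 ∥ 06 fa.
Inner hash: sum = 65+71+79+84+5+6+250 = 560 → 02 30.
Outer input = (K'⊕opad) ∥ inner = 2b 2d 25 3e 6f ∥ 02 30.
Outer hash (tag): sum = 43+45+37+62+111+2+48 = 348 → 01 5c.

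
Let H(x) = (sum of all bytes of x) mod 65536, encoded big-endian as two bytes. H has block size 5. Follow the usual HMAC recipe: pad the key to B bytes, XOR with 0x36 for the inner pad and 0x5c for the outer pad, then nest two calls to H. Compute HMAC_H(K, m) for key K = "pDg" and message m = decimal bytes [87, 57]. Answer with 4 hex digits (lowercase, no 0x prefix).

Key "pDg" = 70 44 67 is 3 bytes ≤ B = 5; zero-pad to 5 bytes: K' = 70 44 67 00 00.
K' ⊕ ipad = 46 72 51 36 36.  K' ⊕ opad = 2c 18 3b 5c 5c.
Inner input = (K'⊕ipad) ∥ m = 46 72 51 36 36 ∥ 57 39.
Inner hash: sum = 70+114+81+54+54+87+57 = 517 → 02 05.
Outer input = (K'⊕opad) ∥ inner = 2c 18 3b 5c 5c ∥ 02 05.
Outer hash (tag): sum = 44+24+59+92+92+2+5 = 318 → 01 3e.

013e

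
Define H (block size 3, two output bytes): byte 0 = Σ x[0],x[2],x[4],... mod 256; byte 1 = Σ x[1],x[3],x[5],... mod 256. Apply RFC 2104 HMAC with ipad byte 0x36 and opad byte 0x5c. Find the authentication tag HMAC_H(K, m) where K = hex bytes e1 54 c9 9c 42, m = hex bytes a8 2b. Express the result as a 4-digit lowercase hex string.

7ae7

Key hex bytes e1 54 c9 9c 42 is 5 bytes > B = 3, so hash it first: H(key) = ec f0, then zero-pad to 3 bytes: K' = ec f0 00.
K' ⊕ ipad = da c6 36.  K' ⊕ opad = b0 ac 5c.
Inner input = (K'⊕ipad) ∥ m = da c6 36 ∥ a8 2b.
Inner hash: even-index sum = 315 mod 256 = 59; odd-index sum = 366 mod 256 = 110 → 3b 6e.
Outer input = (K'⊕opad) ∥ inner = b0 ac 5c ∥ 3b 6e.
Outer hash (tag): even-index sum = 378 mod 256 = 122; odd-index sum = 231 mod 256 = 231 → 7a e7.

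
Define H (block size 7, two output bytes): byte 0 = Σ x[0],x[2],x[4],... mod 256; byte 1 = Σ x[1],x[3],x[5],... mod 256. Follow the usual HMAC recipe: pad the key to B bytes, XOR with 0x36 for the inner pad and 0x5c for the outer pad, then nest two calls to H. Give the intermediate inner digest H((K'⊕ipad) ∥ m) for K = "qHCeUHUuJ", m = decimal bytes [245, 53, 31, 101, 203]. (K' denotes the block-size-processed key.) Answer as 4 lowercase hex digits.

Key "qHCeUHUuJ" = 71 48 43 65 55 48 55 75 4a is 9 bytes > B = 7, so hash it first: H(key) = a8 6a, then zero-pad to 7 bytes: K' = a8 6a 00 00 00 00 00.
K' ⊕ ipad = 9e 5c 36 36 36 36 36.
Inner input = 9e 5c 36 36 36 36 36 ∥ f5 35 1f 65 cb.
Inner hash: even-index sum = 474 mod 256 = 218; odd-index sum = 679 mod 256 = 167 → da a7.

daa7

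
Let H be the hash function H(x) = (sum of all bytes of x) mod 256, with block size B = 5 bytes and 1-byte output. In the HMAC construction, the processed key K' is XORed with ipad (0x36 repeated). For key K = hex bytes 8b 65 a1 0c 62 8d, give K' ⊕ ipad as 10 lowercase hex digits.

Key hex bytes 8b 65 a1 0c 62 8d is 6 bytes > B = 5, so hash it first: H(key) = 8c, then zero-pad to 5 bytes: K' = 8c 00 00 00 00.
XOR each byte with 0x36: 8c⊕36=ba, 00⊕36=36, 00⊕36=36, 00⊕36=36, 00⊕36=36.

ba36363636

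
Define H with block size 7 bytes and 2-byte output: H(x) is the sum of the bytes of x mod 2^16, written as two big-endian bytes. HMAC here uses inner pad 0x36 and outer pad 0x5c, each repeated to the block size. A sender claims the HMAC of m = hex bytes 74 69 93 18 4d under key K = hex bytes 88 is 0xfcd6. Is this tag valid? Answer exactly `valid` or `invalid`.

Key hex bytes 88 is 1 byte ≤ B = 7; zero-pad to 7 bytes: K' = 88 00 00 00 00 00 00.
K' ⊕ ipad = be 36 36 36 36 36 36; K' ⊕ opad = d4 5c 5c 5c 5c 5c 5c.
Inner hash: sum = 190+54+54+54+54+54+54+116+105+147+24+77 = 983 → 03 d7.
Outer hash (recomputed tag): sum = 212+92+92+92+92+92+92+3+215 = 982 → 03 d6.
Recomputed tag = 03d6; claimed = fcd6 → mismatch.

invalid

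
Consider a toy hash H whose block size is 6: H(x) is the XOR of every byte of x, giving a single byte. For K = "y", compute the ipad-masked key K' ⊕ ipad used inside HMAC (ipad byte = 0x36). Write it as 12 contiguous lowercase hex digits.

Key "y" = 79 is 1 byte ≤ B = 6; zero-pad to 6 bytes: K' = 79 00 00 00 00 00.
XOR each byte with 0x36: 79⊕36=4f, 00⊕36=36, 00⊕36=36, 00⊕36=36, 00⊕36=36, 00⊕36=36.

4f3636363636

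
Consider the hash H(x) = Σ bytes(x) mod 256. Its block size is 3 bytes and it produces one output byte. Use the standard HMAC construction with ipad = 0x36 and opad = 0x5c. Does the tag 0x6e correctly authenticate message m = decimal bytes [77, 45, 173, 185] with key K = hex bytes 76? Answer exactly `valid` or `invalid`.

Key hex bytes 76 is 1 byte ≤ B = 3; zero-pad to 3 bytes: K' = 76 00 00.
K' ⊕ ipad = 40 36 36; K' ⊕ opad = 2a 5c 5c.
Inner hash: sum = 64+54+54+77+45+173+185 = 652; mod 256 = 140 → 8c.
Outer hash (recomputed tag): sum = 42+92+92+140 = 366; mod 256 = 110 → 6e.
Recomputed tag = 6e; claimed = 6e → match.

valid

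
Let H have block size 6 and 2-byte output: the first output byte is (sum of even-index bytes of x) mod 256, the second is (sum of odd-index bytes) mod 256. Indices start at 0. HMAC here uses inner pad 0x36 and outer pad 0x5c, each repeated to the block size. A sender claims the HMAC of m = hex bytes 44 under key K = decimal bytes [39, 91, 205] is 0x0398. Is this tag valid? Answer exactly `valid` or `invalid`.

Key decimal bytes [39, 91, 205] = 27 5b cd is 3 bytes ≤ B = 6; zero-pad to 6 bytes: K' = 27 5b cd 00 00 00.
K' ⊕ ipad = 11 6d fb 36 36 36; K' ⊕ opad = 7b 07 91 5c 5c 5c.
Inner hash: even-index sum = 390 mod 256 = 134; odd-index sum = 217 mod 256 = 217 → 86 d9.
Outer hash (recomputed tag): even-index sum = 494 mod 256 = 238; odd-index sum = 408 mod 256 = 152 → ee 98.
Recomputed tag = ee98; claimed = 0398 → mismatch.

invalid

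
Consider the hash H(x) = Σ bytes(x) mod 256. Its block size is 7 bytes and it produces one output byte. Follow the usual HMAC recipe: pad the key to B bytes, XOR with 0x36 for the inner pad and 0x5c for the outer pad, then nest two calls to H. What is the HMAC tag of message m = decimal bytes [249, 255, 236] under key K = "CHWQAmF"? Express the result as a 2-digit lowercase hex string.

94

Key "CHWQAmF" = 43 48 57 51 41 6d 46 is exactly B = 7 bytes: K' = 43 48 57 51 41 6d 46.
K' ⊕ ipad = 75 7e 61 67 77 5b 70.  K' ⊕ opad = 1f 14 0b 0d 1d 31 1a.
Inner input = (K'⊕ipad) ∥ m = 75 7e 61 67 77 5b 70 ∥ f9 ff ec.
Inner hash: sum = 117+126+97+103+119+91+112+249+255+236 = 1505; mod 256 = 225 → e1.
Outer input = (K'⊕opad) ∥ inner = 1f 14 0b 0d 1d 31 1a ∥ e1.
Outer hash (tag): sum = 31+20+11+13+29+49+26+225 = 404; mod 256 = 148 → 94.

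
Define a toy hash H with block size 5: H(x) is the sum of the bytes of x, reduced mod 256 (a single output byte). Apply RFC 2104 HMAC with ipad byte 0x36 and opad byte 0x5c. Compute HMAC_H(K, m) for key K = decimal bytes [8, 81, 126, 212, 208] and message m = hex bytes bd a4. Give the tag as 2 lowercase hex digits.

Key decimal bytes [8, 81, 126, 212, 208] = 08 51 7e d4 d0 is exactly B = 5 bytes: K' = 08 51 7e d4 d0.
K' ⊕ ipad = 3e 67 48 e2 e6.  K' ⊕ opad = 54 0d 22 88 8c.
Inner input = (K'⊕ipad) ∥ m = 3e 67 48 e2 e6 ∥ bd a4.
Inner hash: sum = 62+103+72+226+230+189+164 = 1046; mod 256 = 22 → 16.
Outer input = (K'⊕opad) ∥ inner = 54 0d 22 88 8c ∥ 16.
Outer hash (tag): sum = 84+13+34+136+140+22 = 429; mod 256 = 173 → ad.

ad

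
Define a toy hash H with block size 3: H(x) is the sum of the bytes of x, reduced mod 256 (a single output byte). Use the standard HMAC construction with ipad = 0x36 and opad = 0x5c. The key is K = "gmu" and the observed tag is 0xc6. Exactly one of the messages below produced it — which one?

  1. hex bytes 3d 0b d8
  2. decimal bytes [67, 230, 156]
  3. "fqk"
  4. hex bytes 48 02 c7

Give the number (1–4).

3

Key "gmu" = 67 6d 75 is exactly B = 3 bytes: K' = 67 6d 75.
K' ⊕ ipad = 51 5b 43; K' ⊕ opad = 3b 31 29.
m1: inner = H(51 5b 43 3d 0b d8) = 0f; tag = H(3b 31 29 0f) = a4
m2: inner = H(51 5b 43 43 e6 9c) = b4; tag = H(3b 31 29 b4) = 49
m3: inner = H(51 5b 43 66 71 6b) = 31; tag = H(3b 31 29 31) = c6 ← matches
m4: inner = H(51 5b 43 48 02 c7) = 00; tag = H(3b 31 29 00) = 95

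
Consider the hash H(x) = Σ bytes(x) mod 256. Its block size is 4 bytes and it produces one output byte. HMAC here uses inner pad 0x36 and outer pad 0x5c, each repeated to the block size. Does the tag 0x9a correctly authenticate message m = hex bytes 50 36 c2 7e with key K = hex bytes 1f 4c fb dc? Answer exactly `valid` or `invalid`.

valid

Key hex bytes 1f 4c fb dc is exactly B = 4 bytes: K' = 1f 4c fb dc.
K' ⊕ ipad = 29 7a cd ea; K' ⊕ opad = 43 10 a7 80.
Inner hash: sum = 41+122+205+234+80+54+194+126 = 1056; mod 256 = 32 → 20.
Outer hash (recomputed tag): sum = 67+16+167+128+32 = 410; mod 256 = 154 → 9a.
Recomputed tag = 9a; claimed = 9a → match.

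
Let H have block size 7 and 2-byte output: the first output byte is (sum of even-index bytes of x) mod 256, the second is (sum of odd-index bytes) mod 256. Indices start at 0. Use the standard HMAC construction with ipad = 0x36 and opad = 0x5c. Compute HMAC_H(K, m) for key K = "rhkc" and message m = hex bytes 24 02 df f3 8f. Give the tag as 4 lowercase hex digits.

98d1

Key "rhkc" = 72 68 6b 63 is 4 bytes ≤ B = 7; zero-pad to 7 bytes: K' = 72 68 6b 63 00 00 00.
K' ⊕ ipad = 44 5e 5d 55 36 36 36.  K' ⊕ opad = 2e 34 37 3f 5c 5c 5c.
Inner input = (K'⊕ipad) ∥ m = 44 5e 5d 55 36 36 36 ∥ 24 02 df f3 8f.
Inner hash: even-index sum = 514 mod 256 = 2; odd-index sum = 635 mod 256 = 123 → 02 7b.
Outer input = (K'⊕opad) ∥ inner = 2e 34 37 3f 5c 5c 5c ∥ 02 7b.
Outer hash (tag): even-index sum = 408 mod 256 = 152; odd-index sum = 209 mod 256 = 209 → 98 d1.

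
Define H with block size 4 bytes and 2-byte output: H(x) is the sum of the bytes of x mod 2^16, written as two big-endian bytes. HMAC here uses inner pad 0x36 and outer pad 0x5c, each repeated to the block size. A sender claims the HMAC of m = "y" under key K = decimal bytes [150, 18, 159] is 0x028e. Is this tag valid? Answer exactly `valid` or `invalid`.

Key decimal bytes [150, 18, 159] = 96 12 9f is 3 bytes ≤ B = 4; zero-pad to 4 bytes: K' = 96 12 9f 00.
K' ⊕ ipad = a0 24 a9 36; K' ⊕ opad = ca 4e c3 5c.
Inner hash: sum = 160+36+169+54+121 = 540 → 02 1c.
Outer hash (recomputed tag): sum = 202+78+195+92+2+28 = 597 → 02 55.
Recomputed tag = 0255; claimed = 028e → mismatch.

invalid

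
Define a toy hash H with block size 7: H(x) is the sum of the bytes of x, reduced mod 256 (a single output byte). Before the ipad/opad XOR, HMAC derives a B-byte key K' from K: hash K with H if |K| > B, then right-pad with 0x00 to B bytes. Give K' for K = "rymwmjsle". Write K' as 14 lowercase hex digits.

|K| = 9 > B = 7, so first hash the key.
H(K): sum = 114+121+109+119+109+106+115+108+101 = 1002; mod 256 = 234 → ea.
Zero-pad H(K) = ea to 7 bytes: K' = ea 00 00 00 00 00 00.

ea000000000000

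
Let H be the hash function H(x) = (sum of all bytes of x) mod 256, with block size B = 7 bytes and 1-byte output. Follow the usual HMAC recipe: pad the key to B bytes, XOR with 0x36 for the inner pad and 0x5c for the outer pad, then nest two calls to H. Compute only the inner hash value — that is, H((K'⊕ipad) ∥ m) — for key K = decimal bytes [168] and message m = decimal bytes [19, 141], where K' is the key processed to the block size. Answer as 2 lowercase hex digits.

82

Key decimal bytes [168] = a8 is 1 byte ≤ B = 7; zero-pad to 7 bytes: K' = a8 00 00 00 00 00 00.
K' ⊕ ipad = 9e 36 36 36 36 36 36.
Inner input = 9e 36 36 36 36 36 36 ∥ 13 8d.
Inner hash: sum = 158+54+54+54+54+54+54+19+141 = 642; mod 256 = 130 → 82.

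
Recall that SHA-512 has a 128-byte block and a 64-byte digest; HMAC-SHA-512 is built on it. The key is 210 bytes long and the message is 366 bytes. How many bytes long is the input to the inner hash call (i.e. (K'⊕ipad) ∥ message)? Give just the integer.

494

Key is 210 > 128 bytes, so it is hashed to 64 bytes then zero-padded to 128: |K'| = 128.
Inner input = (K'⊕ipad) ∥ m → 128 + 366 = 494 bytes.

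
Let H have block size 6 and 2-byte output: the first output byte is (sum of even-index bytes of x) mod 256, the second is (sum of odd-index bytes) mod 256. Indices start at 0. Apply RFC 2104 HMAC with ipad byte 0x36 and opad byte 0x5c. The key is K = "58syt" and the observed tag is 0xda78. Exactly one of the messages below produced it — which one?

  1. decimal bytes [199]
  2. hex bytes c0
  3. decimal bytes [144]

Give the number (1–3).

3

Key "58syt" = 35 38 73 79 74 is 5 bytes ≤ B = 6; zero-pad to 6 bytes: K' = 35 38 73 79 74 00.
K' ⊕ ipad = 03 0e 45 4f 42 36; K' ⊕ opad = 69 64 2f 25 28 5c.
m1: inner = H(03 0e 45 4f 42 36 c7) = 51 93; tag = H(69 64 2f 25 28 5c 51 93) = 1178
m2: inner = H(03 0e 45 4f 42 36 c0) = 4a 93; tag = H(69 64 2f 25 28 5c 4a 93) = 0a78
m3: inner = H(03 0e 45 4f 42 36 90) = 1a 93; tag = H(69 64 2f 25 28 5c 1a 93) = da78 ← matches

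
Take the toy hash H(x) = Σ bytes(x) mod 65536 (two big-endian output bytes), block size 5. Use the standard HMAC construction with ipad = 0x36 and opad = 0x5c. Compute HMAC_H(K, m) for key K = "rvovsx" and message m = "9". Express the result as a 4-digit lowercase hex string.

Key "rvovsx" = 72 76 6f 76 73 78 is 6 bytes > B = 5, so hash it first: H(key) = 02 b8, then zero-pad to 5 bytes: K' = 02 b8 00 00 00.
K' ⊕ ipad = 34 8e 36 36 36.  K' ⊕ opad = 5e e4 5c 5c 5c.
Inner input = (K'⊕ipad) ∥ m = 34 8e 36 36 36 ∥ 39.
Inner hash: sum = 52+142+54+54+54+57 = 413 → 01 9d.
Outer input = (K'⊕opad) ∥ inner = 5e e4 5c 5c 5c ∥ 01 9d.
Outer hash (tag): sum = 94+228+92+92+92+1+157 = 756 → 02 f4.

02f4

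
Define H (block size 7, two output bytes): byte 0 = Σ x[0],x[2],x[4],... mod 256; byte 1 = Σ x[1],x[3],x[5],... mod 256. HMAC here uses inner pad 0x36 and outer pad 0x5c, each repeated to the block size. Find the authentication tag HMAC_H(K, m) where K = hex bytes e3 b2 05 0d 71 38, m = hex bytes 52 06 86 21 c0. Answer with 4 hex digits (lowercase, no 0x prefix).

Key hex bytes e3 b2 05 0d 71 38 is 6 bytes ≤ B = 7; zero-pad to 7 bytes: K' = e3 b2 05 0d 71 38 00.
K' ⊕ ipad = d5 84 33 3b 47 0e 36.  K' ⊕ opad = bf ee 59 51 2d 64 5c.
Inner input = (K'⊕ipad) ∥ m = d5 84 33 3b 47 0e 36 ∥ 52 06 86 21 c0.
Inner hash: even-index sum = 428 mod 256 = 172; odd-index sum = 613 mod 256 = 101 → ac 65.
Outer input = (K'⊕opad) ∥ inner = bf ee 59 51 2d 64 5c ∥ ac 65.
Outer hash (tag): even-index sum = 518 mod 256 = 6; odd-index sum = 591 mod 256 = 79 → 06 4f.

064f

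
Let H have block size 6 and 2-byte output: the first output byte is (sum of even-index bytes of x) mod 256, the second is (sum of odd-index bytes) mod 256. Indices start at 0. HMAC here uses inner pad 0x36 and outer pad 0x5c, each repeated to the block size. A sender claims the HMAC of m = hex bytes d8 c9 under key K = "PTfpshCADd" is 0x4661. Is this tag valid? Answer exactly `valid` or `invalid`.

invalid

Key "PTfpshCADd" = 50 54 66 70 73 68 43 41 44 64 is 10 bytes > B = 6, so hash it first: H(key) = b0 d1, then zero-pad to 6 bytes: K' = b0 d1 00 00 00 00.
K' ⊕ ipad = 86 e7 36 36 36 36; K' ⊕ opad = ec 8d 5c 5c 5c 5c.
Inner hash: even-index sum = 458 mod 256 = 202; odd-index sum = 540 mod 256 = 28 → ca 1c.
Outer hash (recomputed tag): even-index sum = 622 mod 256 = 110; odd-index sum = 353 mod 256 = 97 → 6e 61.
Recomputed tag = 6e61; claimed = 4661 → mismatch.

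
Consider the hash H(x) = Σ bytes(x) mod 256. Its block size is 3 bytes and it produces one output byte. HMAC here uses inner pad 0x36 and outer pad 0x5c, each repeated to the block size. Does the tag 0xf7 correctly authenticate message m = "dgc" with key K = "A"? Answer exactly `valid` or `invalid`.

Key "A" = 41 is 1 byte ≤ B = 3; zero-pad to 3 bytes: K' = 41 00 00.
K' ⊕ ipad = 77 36 36; K' ⊕ opad = 1d 5c 5c.
Inner hash: sum = 119+54+54+100+103+99 = 529; mod 256 = 17 → 11.
Outer hash (recomputed tag): sum = 29+92+92+17 = 230 → e6.
Recomputed tag = e6; claimed = f7 → mismatch.

invalid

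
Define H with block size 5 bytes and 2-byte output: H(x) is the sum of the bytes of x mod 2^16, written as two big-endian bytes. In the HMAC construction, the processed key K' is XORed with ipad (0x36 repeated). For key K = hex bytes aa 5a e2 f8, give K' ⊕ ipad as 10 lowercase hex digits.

9c6cd4ce36

Key hex bytes aa 5a e2 f8 is 4 bytes ≤ B = 5; zero-pad to 5 bytes: K' = aa 5a e2 f8 00.
XOR each byte with 0x36: aa⊕36=9c, 5a⊕36=6c, e2⊕36=d4, f8⊕36=ce, 00⊕36=36.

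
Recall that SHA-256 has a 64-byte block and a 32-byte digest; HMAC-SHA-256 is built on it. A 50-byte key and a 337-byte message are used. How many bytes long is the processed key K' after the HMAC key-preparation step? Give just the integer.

64

Key is 50 ≤ 64 bytes, zero-padded: |K'| = 64.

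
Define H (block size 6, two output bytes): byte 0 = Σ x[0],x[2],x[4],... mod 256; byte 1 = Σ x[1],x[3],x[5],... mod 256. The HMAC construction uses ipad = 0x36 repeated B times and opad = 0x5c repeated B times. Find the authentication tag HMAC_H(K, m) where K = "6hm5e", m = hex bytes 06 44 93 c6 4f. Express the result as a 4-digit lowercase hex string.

Key "6hm5e" = 36 68 6d 35 65 is 5 bytes ≤ B = 6; zero-pad to 6 bytes: K' = 36 68 6d 35 65 00.
K' ⊕ ipad = 00 5e 5b 03 53 36.  K' ⊕ opad = 6a 34 31 69 39 5c.
Inner input = (K'⊕ipad) ∥ m = 00 5e 5b 03 53 36 ∥ 06 44 93 c6 4f.
Inner hash: even-index sum = 406 mod 256 = 150; odd-index sum = 417 mod 256 = 161 → 96 a1.
Outer input = (K'⊕opad) ∥ inner = 6a 34 31 69 39 5c ∥ 96 a1.
Outer hash (tag): even-index sum = 362 mod 256 = 106; odd-index sum = 410 mod 256 = 154 → 6a 9a.

6a9a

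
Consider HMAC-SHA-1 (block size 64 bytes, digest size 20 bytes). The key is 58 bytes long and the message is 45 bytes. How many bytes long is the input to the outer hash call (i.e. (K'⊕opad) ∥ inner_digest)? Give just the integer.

84

Key is 58 ≤ 64 bytes, zero-padded: |K'| = 64.
Outer input = (K'⊕opad) ∥ H(inner) → 64 + 20 = 84 bytes.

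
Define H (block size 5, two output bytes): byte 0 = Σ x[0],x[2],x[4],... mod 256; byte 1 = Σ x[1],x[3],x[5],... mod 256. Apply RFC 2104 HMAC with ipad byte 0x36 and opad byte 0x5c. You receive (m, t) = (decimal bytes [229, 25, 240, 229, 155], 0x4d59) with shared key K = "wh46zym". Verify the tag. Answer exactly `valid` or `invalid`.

Key "wh46zym" = 77 68 34 36 7a 79 6d is 7 bytes > B = 5, so hash it first: H(key) = 92 17, then zero-pad to 5 bytes: K' = 92 17 00 00 00.
K' ⊕ ipad = a4 21 36 36 36; K' ⊕ opad = ce 4b 5c 5c 5c.
Inner hash: even-index sum = 526 mod 256 = 14; odd-index sum = 711 mod 256 = 199 → 0e c7.
Outer hash (recomputed tag): even-index sum = 589 mod 256 = 77; odd-index sum = 181 mod 256 = 181 → 4d b5.
Recomputed tag = 4db5; claimed = 4d59 → mismatch.

invalid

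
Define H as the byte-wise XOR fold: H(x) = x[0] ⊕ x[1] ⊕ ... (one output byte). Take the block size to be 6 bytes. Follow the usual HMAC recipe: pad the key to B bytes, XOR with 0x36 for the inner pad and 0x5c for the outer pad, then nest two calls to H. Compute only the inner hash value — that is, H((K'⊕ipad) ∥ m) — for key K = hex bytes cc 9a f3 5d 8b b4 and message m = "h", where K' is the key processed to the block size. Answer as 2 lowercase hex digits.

Key hex bytes cc 9a f3 5d 8b b4 is exactly B = 6 bytes: K' = cc 9a f3 5d 8b b4.
K' ⊕ ipad = fa ac c5 6b bd 82.
Inner input = fa ac c5 6b bd 82 ∥ 68.
Inner hash: XOR fa⊕ac⊕c5⊕6b⊕bd⊕82⊕68 = af.

af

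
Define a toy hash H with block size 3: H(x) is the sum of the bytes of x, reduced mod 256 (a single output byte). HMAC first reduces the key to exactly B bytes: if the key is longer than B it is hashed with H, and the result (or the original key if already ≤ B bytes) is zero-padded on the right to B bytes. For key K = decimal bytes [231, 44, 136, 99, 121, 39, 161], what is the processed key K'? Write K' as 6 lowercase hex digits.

|K| = 7 > B = 3, so first hash the key.
H(K): sum = 231+44+136+99+121+39+161 = 831; mod 256 = 63 → 3f.
Zero-pad H(K) = 3f to 3 bytes: K' = 3f 00 00.

3f0000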